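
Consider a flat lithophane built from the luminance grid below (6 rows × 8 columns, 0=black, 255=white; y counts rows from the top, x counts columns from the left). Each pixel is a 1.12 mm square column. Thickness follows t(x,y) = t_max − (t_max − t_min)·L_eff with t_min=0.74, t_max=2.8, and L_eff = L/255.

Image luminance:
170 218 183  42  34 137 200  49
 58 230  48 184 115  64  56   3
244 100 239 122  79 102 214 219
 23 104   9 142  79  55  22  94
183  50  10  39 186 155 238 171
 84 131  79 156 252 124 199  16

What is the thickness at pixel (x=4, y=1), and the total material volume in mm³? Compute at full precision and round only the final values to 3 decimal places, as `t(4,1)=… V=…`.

t(4,1)=1.871 V=110.718

span = t_max - t_min = 2.8 - 0.74 = 2.060
L(4,1) = 115, L_eff = 115/255 = 0.450980
t(4,1) = 2.8 - 2.060·0.450980 = 1.871
Σt over all 6·8 pixels = 1125367/12750 ≈ 88.2640784
V = pitch²·Σt = 1.12²·1125367/12750 = 110.718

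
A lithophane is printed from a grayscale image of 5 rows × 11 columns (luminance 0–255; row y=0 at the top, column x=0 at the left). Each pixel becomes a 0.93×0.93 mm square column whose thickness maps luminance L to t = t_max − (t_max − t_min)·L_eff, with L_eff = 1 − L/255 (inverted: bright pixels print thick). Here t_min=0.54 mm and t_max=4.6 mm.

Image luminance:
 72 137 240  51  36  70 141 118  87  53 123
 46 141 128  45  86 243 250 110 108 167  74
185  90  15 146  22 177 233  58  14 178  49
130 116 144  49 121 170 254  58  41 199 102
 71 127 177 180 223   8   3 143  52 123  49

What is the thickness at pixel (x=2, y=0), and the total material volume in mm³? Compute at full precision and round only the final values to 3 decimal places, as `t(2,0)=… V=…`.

span = t_max - t_min = 4.6 - 0.54 = 4.060
L(2,0) = 240, L_eff = 1 - 240/255 = 0.058824 (inverted)
t(2,0) = 4.6 - 4.060·0.058824 = 4.361
Σt over all 5·11 pixels = 821987/6375 ≈ 128.9391373
V = pitch²·Σt = 0.93²·821987/6375 = 111.519

t(2,0)=4.361 V=111.519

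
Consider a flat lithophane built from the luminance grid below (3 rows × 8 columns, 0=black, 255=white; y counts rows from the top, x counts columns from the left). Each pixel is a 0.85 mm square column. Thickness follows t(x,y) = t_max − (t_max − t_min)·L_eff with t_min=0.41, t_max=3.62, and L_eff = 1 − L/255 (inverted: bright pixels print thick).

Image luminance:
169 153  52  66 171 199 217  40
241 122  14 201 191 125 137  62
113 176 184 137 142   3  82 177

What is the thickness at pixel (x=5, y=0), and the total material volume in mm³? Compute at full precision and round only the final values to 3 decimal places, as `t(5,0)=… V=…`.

span = t_max - t_min = 3.62 - 0.41 = 3.210
L(5,0) = 199, L_eff = 1 - 199/255 = 0.219608 (inverted)
t(5,0) = 3.62 - 3.210·0.219608 = 2.915
Σt over all 3·8 pixels = 211629/4250 ≈ 49.7950588
V = pitch²·Σt = 0.85²·211629/4250 = 35.977

t(5,0)=2.915 V=35.977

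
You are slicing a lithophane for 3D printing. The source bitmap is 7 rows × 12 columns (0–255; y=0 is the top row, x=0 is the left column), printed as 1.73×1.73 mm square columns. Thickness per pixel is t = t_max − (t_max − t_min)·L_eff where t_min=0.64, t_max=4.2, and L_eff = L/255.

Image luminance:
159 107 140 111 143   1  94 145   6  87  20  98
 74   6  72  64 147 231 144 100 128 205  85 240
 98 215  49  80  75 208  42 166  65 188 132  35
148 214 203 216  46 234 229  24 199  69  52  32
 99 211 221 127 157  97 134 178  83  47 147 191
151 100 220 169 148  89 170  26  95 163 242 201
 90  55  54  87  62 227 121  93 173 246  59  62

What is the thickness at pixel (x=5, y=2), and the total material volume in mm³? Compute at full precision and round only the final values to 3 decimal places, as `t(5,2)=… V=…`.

span = t_max - t_min = 4.2 - 0.64 = 3.560
L(5,2) = 208, L_eff = 208/255 = 0.815686
t(5,2) = 4.2 - 3.560·0.815686 = 1.296
Σt over all 7·12 pixels = 77743/375 ≈ 207.3146667
V = pitch²·Σt = 1.73²·77743/375 = 620.472

t(5,2)=1.296 V=620.472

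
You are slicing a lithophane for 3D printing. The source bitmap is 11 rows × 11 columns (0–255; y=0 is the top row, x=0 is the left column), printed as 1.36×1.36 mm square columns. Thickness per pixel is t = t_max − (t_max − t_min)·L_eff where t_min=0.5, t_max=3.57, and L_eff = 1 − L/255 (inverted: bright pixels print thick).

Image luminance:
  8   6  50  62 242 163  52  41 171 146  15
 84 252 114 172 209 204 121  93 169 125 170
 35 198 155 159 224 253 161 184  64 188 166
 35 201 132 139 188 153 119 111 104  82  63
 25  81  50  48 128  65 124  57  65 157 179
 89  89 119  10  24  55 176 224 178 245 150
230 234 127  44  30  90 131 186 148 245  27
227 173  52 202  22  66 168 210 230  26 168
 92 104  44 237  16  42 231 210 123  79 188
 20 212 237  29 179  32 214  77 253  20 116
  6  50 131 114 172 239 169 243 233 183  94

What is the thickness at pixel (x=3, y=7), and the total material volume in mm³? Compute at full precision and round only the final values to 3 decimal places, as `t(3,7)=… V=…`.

t(3,7)=2.932 V=458.075

span = t_max - t_min = 3.57 - 0.5 = 3.070
L(3,7) = 202, L_eff = 1 - 202/255 = 0.207843 (inverted)
t(3,7) = 3.57 - 3.070·0.207843 = 2.932
Σt over all 11·11 pixels = 526281/2125 ≈ 247.6616471
V = pitch²·Σt = 1.36²·526281/2125 = 458.075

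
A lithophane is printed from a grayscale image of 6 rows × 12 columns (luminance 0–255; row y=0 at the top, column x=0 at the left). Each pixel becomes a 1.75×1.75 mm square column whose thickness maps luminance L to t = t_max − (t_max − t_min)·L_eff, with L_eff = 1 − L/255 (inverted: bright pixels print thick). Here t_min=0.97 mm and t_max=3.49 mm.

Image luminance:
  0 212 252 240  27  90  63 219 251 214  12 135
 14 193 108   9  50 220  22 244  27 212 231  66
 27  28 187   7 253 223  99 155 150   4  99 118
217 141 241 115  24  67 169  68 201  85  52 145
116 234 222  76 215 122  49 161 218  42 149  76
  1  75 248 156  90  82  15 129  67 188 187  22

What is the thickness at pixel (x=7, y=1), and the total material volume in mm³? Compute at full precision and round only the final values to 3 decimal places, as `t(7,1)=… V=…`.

t(7,1)=3.381 V=484.028

span = t_max - t_min = 3.49 - 0.97 = 2.520
L(7,1) = 244, L_eff = 1 - 244/255 = 0.043137 (inverted)
t(7,1) = 3.49 - 2.520·0.043137 = 3.381
Σt over all 6·12 pixels = 335856/2125 ≈ 158.0498824
V = pitch²·Σt = 1.75²·335856/2125 = 484.028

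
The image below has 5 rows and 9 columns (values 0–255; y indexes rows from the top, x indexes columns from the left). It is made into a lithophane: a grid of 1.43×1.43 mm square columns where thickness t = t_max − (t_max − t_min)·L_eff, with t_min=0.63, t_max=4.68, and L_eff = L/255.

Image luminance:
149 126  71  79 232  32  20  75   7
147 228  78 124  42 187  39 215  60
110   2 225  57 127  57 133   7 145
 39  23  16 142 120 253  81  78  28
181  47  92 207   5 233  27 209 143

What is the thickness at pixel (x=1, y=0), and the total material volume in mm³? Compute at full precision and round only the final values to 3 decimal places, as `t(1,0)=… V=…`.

t(1,0)=2.679 V=278.075

span = t_max - t_min = 4.68 - 0.63 = 4.050
L(1,0) = 126, L_eff = 126/255 = 0.494118
t(1,0) = 4.68 - 4.050·0.494118 = 2.679
Σt over all 5·9 pixels = 115587/850 ≈ 135.9847059
V = pitch²·Σt = 1.43²·115587/850 = 278.075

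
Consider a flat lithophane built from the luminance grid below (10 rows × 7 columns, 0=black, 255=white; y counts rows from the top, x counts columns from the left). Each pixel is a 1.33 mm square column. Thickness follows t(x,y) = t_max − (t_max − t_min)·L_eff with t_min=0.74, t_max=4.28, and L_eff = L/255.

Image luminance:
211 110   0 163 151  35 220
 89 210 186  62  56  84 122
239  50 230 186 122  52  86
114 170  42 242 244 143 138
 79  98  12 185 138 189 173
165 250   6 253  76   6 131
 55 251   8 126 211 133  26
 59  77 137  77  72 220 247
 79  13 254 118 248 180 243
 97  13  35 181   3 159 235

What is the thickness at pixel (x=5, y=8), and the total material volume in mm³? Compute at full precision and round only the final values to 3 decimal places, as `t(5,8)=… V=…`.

t(5,8)=1.781 V=307.112

span = t_max - t_min = 4.28 - 0.74 = 3.540
L(5,8) = 180, L_eff = 180/255 = 0.705882
t(5,8) = 4.28 - 3.540·0.705882 = 1.781
Σt over all 10·7 pixels = 5903/34 ≈ 173.6176471
V = pitch²·Σt = 1.33²·5903/34 = 307.112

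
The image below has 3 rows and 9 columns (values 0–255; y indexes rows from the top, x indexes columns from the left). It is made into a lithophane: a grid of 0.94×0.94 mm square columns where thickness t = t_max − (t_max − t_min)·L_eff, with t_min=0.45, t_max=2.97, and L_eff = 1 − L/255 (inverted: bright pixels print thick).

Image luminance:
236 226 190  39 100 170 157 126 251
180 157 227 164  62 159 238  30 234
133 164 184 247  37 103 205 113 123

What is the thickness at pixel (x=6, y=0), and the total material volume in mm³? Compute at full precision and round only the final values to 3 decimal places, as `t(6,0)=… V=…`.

span = t_max - t_min = 2.97 - 0.45 = 2.520
L(6,0) = 157, L_eff = 1 - 157/255 = 0.384314 (inverted)
t(6,0) = 2.97 - 2.520·0.384314 = 2.002
Σt over all 3·9 pixels = 92139/1700 ≈ 54.1994118
V = pitch²·Σt = 0.94²·92139/1700 = 47.891

t(6,0)=2.002 V=47.891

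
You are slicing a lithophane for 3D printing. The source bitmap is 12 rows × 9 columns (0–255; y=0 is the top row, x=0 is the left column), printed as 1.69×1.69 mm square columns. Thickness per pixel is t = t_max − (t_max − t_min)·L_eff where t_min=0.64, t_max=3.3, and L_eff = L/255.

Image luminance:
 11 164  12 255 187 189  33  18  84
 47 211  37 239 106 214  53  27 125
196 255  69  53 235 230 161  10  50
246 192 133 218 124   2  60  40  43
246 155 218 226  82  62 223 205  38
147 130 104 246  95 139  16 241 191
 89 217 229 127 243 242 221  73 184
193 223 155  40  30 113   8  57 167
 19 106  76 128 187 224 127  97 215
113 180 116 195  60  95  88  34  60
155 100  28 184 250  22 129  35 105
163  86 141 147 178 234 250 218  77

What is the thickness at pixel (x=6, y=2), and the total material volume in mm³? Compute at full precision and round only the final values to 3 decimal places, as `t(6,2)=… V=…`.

t(6,2)=1.621 V=591.099

span = t_max - t_min = 3.3 - 0.64 = 2.660
L(6,2) = 161, L_eff = 161/255 = 0.631373
t(6,2) = 3.3 - 2.660·0.631373 = 1.621
Σt over all 12·9 pixels = 1319371/6375 ≈ 206.9601569
V = pitch²·Σt = 1.69²·1319371/6375 = 591.099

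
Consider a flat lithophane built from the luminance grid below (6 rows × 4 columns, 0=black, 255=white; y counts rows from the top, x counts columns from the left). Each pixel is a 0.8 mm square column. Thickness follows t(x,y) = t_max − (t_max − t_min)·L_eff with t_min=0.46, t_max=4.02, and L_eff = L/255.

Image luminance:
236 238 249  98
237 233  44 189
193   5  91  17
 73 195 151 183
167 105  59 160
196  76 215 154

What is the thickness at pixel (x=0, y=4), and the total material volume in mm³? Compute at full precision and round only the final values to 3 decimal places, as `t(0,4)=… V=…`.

t(0,4)=1.689 V=29.903

span = t_max - t_min = 4.02 - 0.46 = 3.560
L(0,4) = 167, L_eff = 167/255 = 0.654902
t(0,4) = 4.02 - 3.560·0.654902 = 1.689
Σt over all 6·4 pixels = 99288/2125 ≈ 46.7237647
V = pitch²·Σt = 0.8²·99288/2125 = 29.903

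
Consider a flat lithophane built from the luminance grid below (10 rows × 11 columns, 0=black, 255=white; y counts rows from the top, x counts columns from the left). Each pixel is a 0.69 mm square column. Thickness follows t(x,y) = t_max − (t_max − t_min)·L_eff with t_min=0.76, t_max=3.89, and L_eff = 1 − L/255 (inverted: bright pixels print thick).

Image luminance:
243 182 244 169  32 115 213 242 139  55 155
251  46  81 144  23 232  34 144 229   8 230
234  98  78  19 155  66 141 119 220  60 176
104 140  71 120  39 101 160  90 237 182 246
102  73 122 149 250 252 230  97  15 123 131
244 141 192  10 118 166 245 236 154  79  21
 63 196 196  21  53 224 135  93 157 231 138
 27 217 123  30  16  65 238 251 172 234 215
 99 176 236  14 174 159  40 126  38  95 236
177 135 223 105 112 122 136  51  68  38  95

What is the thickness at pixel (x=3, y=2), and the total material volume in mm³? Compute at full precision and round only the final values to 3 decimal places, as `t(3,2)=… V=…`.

span = t_max - t_min = 3.89 - 0.76 = 3.130
L(3,2) = 19, L_eff = 1 - 19/255 = 0.925490 (inverted)
t(3,2) = 3.89 - 3.130·0.925490 = 0.993
Σt over all 10·11 pixels = 2272157/8500 ≈ 267.3125882
V = pitch²·Σt = 0.69²·2272157/8500 = 127.268

t(3,2)=0.993 V=127.268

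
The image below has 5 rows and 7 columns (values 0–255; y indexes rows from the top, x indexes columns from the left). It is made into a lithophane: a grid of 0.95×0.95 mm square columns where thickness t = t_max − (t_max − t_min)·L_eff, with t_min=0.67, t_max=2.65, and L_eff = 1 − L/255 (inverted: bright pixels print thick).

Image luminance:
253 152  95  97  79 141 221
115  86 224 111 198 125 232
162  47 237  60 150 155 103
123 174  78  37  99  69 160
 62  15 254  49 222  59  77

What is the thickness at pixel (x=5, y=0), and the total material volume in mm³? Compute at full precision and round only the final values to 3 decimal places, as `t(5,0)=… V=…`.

t(5,0)=1.765 V=52.845

span = t_max - t_min = 2.65 - 0.67 = 1.980
L(5,0) = 141, L_eff = 1 - 141/255 = 0.447059 (inverted)
t(5,0) = 2.65 - 1.980·0.447059 = 1.765
Σt over all 5·7 pixels = 497711/8500 ≈ 58.5542353
V = pitch²·Σt = 0.95²·497711/8500 = 52.845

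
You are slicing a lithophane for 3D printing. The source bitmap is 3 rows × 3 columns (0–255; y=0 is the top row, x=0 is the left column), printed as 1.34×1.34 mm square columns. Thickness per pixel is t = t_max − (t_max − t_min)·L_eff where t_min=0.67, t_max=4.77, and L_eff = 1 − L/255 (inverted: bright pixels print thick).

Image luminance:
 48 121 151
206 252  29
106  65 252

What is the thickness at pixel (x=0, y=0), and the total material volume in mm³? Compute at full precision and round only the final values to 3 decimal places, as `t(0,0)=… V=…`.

t(0,0)=1.442 V=46.338

span = t_max - t_min = 4.77 - 0.67 = 4.100
L(0,0) = 48, L_eff = 1 - 48/255 = 0.811765 (inverted)
t(0,0) = 4.77 - 4.100·0.811765 = 1.442
Σt over all 3·3 pixels = 43871/1700 ≈ 25.8064706
V = pitch²·Σt = 1.34²·43871/1700 = 46.338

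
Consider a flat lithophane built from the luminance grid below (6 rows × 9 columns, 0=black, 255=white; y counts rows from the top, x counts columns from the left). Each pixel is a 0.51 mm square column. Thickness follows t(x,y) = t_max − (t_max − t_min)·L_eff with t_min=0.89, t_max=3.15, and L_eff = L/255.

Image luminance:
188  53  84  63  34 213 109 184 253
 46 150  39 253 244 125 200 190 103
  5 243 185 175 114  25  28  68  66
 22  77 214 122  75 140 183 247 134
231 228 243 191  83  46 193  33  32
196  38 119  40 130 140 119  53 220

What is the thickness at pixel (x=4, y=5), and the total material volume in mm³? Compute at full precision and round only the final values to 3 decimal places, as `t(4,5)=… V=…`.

span = t_max - t_min = 3.15 - 0.89 = 2.260
L(4,5) = 130, L_eff = 130/255 = 0.509804
t(4,5) = 3.15 - 2.260·0.509804 = 1.998
Σt over all 6·9 pixels = 689509/6375 ≈ 108.1582745
V = pitch²·Σt = 0.51²·689509/6375 = 28.132

t(4,5)=1.998 V=28.132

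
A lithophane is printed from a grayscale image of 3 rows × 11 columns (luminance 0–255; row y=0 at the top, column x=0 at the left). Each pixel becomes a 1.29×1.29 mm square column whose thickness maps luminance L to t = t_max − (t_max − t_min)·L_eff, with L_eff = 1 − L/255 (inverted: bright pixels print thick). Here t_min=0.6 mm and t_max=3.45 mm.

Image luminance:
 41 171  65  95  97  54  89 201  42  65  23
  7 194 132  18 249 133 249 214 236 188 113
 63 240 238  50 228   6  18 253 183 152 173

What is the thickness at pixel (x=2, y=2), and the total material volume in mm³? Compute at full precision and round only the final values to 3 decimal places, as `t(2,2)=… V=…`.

span = t_max - t_min = 3.45 - 0.6 = 2.850
L(2,2) = 238, L_eff = 1 - 238/255 = 0.066667 (inverted)
t(2,2) = 3.45 - 2.850·0.066667 = 3.260
Σt over all 3·11 pixels = 5749/85 ≈ 67.6352941
V = pitch²·Σt = 1.29²·5749/85 = 112.552

t(2,2)=3.260 V=112.552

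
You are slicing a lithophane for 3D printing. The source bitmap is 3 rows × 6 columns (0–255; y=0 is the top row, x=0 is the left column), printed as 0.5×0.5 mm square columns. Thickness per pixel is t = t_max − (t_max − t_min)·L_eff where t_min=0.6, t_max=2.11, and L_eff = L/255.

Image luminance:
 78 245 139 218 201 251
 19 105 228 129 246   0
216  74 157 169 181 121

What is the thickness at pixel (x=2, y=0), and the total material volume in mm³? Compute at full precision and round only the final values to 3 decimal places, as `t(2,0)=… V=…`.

t(2,0)=1.287 V=5.384

span = t_max - t_min = 2.11 - 0.6 = 1.510
L(2,0) = 139, L_eff = 139/255 = 0.545098
t(2,0) = 2.11 - 1.510·0.545098 = 1.287
Σt over all 3·6 pixels = 549163/25500 ≈ 21.5358039
V = pitch²·Σt = 0.5²·549163/25500 = 5.384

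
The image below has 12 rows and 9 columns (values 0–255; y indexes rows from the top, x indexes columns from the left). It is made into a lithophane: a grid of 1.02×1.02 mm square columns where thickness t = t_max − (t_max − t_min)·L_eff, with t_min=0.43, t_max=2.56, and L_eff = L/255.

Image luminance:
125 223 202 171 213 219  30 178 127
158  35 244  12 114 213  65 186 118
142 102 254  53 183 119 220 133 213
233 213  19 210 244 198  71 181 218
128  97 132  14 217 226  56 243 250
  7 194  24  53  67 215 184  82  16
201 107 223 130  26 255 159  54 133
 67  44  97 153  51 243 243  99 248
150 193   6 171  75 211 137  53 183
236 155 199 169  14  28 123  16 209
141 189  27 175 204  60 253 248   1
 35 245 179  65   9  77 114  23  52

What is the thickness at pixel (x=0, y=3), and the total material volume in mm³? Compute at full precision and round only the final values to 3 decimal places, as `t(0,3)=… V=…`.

t(0,3)=0.614 V=159.014

span = t_max - t_min = 2.56 - 0.43 = 2.130
L(0,3) = 233, L_eff = 233/255 = 0.913725
t(0,3) = 2.56 - 2.130·0.913725 = 0.614
Σt over all 12·9 pixels = 649569/4250 ≈ 152.8397647
V = pitch²·Σt = 1.02²·649569/4250 = 159.014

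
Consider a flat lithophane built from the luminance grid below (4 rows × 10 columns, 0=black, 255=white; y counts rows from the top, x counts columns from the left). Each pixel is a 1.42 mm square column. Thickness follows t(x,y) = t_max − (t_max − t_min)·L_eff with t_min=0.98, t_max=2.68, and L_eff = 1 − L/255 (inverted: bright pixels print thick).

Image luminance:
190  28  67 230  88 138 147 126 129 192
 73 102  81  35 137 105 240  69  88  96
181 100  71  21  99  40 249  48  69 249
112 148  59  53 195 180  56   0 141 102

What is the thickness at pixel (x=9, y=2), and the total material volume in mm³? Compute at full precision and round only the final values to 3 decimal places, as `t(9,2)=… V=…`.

span = t_max - t_min = 2.68 - 0.98 = 1.700
L(9,2) = 249, L_eff = 1 - 249/255 = 0.023529 (inverted)
t(9,2) = 2.68 - 1.700·0.023529 = 2.640
Σt over all 4·10 pixels = 5207/75 ≈ 69.4266667
V = pitch²·Σt = 1.42²·5207/75 = 139.992

t(9,2)=2.640 V=139.992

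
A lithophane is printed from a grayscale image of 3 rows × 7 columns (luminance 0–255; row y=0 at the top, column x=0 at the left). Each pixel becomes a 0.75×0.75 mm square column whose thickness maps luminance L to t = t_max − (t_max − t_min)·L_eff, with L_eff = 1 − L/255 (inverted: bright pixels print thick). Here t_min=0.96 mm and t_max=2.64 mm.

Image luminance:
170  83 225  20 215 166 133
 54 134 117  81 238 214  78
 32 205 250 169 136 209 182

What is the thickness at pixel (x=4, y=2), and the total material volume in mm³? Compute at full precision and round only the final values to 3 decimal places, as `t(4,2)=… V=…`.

t(4,2)=1.856 V=22.869

span = t_max - t_min = 2.64 - 0.96 = 1.680
L(4,2) = 136, L_eff = 1 - 136/255 = 0.466667 (inverted)
t(4,2) = 2.64 - 1.680·0.466667 = 1.856
Σt over all 3·7 pixels = 40.656
V = pitch²·Σt = 0.75²·40.656 = 22.869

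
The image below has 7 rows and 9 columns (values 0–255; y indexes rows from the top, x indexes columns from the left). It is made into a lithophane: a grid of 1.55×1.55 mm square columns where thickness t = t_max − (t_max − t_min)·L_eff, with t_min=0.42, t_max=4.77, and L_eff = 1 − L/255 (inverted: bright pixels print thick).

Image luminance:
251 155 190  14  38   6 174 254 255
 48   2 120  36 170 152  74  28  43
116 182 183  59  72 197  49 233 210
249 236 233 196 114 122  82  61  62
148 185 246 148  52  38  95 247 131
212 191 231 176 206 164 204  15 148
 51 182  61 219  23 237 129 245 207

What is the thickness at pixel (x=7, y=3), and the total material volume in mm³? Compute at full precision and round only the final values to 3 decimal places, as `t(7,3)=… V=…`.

t(7,3)=1.461 V=426.564

span = t_max - t_min = 4.77 - 0.42 = 4.350
L(7,3) = 61, L_eff = 1 - 61/255 = 0.760784 (inverted)
t(7,3) = 4.77 - 4.350·0.760784 = 1.461
Σt over all 7·9 pixels = 177.55
V = pitch²·Σt = 1.55²·177.55 = 426.564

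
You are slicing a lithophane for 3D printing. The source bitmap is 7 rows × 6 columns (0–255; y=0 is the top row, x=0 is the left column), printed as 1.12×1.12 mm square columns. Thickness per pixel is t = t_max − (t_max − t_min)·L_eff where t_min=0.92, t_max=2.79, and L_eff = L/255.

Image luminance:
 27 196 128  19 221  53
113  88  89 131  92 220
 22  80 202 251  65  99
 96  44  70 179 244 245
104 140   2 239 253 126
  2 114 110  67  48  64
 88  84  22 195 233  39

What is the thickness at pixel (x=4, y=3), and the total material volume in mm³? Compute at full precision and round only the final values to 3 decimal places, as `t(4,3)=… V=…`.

span = t_max - t_min = 2.79 - 0.92 = 1.870
L(4,3) = 244, L_eff = 244/255 = 0.956863
t(4,3) = 2.79 - 1.870·0.956863 = 1.001
Σt over all 7·6 pixels = 60913/750 ≈ 81.2173333
V = pitch²·Σt = 1.12²·60913/750 = 101.879

t(4,3)=1.001 V=101.879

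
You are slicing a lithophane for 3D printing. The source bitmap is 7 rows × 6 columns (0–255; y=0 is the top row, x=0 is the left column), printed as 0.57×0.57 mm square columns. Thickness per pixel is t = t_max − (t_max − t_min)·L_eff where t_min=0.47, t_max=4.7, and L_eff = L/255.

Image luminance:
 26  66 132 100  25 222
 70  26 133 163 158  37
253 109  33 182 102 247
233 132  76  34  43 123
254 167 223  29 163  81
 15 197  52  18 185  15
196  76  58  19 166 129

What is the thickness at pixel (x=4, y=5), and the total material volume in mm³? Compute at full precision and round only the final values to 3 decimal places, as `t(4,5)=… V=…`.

span = t_max - t_min = 4.7 - 0.47 = 4.230
L(4,5) = 185, L_eff = 185/255 = 0.725490
t(4,5) = 4.7 - 4.230·0.725490 = 1.631
Σt over all 7·6 pixels = 251403/2125 ≈ 118.3072941
V = pitch²·Σt = 0.57²·251403/2125 = 38.438

t(4,5)=1.631 V=38.438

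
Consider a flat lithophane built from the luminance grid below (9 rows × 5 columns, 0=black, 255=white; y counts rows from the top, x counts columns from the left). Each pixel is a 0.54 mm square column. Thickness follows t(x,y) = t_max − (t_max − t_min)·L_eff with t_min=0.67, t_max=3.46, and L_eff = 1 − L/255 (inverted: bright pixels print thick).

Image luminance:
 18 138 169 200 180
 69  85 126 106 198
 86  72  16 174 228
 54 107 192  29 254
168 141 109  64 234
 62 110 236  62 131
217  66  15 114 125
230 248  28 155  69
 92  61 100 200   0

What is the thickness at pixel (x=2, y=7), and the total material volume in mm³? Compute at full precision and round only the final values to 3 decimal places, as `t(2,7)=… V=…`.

span = t_max - t_min = 3.46 - 0.67 = 2.790
L(2,7) = 28, L_eff = 1 - 28/255 = 0.890196 (inverted)
t(2,7) = 3.46 - 2.790·0.890196 = 0.976
Σt over all 9·5 pixels = 771309/8500 ≈ 90.7422353
V = pitch²·Σt = 0.54²·771309/8500 = 26.460

t(2,7)=0.976 V=26.460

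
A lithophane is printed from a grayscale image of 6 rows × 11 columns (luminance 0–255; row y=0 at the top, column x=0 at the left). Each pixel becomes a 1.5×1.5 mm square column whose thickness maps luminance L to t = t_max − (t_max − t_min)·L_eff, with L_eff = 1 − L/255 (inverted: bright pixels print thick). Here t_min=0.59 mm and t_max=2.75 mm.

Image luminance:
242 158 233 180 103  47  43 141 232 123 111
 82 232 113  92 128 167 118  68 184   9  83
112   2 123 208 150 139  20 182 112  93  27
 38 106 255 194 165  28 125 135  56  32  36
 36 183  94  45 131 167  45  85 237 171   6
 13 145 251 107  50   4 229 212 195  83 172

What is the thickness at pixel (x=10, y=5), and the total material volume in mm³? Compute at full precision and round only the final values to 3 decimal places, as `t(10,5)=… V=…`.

t(10,5)=2.047 V=237.951

span = t_max - t_min = 2.75 - 0.59 = 2.160
L(10,5) = 172, L_eff = 1 - 172/255 = 0.325490 (inverted)
t(10,5) = 2.75 - 2.160·0.325490 = 2.047
Σt over all 6·11 pixels = 105.756
V = pitch²·Σt = 1.5²·105.756 = 237.951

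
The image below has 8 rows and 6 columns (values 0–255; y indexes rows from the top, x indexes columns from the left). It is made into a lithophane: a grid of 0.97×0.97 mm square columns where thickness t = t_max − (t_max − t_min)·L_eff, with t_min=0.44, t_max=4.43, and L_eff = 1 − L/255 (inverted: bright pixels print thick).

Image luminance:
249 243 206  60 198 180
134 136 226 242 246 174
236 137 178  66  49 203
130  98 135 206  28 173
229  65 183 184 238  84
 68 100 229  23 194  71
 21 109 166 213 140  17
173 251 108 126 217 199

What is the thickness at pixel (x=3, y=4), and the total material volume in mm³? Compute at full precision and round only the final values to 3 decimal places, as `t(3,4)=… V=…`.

t(3,4)=3.319 V=127.948

span = t_max - t_min = 4.43 - 0.44 = 3.990
L(3,4) = 184, L_eff = 1 - 184/255 = 0.278431 (inverted)
t(3,4) = 4.43 - 3.990·0.278431 = 3.319
Σt over all 8·6 pixels = 1155873/8500 ≈ 135.9850588
V = pitch²·Σt = 0.97²·1155873/8500 = 127.948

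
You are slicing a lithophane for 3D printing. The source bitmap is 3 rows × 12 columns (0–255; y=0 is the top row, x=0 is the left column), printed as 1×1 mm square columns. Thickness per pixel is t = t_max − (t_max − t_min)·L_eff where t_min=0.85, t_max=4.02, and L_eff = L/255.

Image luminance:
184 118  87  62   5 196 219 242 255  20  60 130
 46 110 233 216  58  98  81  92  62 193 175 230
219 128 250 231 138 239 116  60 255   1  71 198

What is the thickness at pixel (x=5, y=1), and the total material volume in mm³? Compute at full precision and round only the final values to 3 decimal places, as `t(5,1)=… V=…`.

t(5,1)=2.802 V=81.593

span = t_max - t_min = 4.02 - 0.85 = 3.170
L(5,1) = 98, L_eff = 98/255 = 0.384314
t(5,1) = 4.02 - 3.170·0.384314 = 2.802
Σt over all 3·12 pixels = 1040317/12750 ≈ 81.5934902
V = pitch²·Σt = 1²·1040317/12750 = 81.593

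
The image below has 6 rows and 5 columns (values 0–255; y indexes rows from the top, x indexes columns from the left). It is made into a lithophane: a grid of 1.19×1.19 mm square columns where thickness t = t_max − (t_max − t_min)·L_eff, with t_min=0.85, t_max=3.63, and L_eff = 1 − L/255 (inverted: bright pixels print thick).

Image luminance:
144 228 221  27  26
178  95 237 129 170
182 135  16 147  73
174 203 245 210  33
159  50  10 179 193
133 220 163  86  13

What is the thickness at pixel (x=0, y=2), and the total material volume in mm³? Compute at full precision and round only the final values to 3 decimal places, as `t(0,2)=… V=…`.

t(0,2)=2.834 V=99.083

span = t_max - t_min = 3.63 - 0.85 = 2.780
L(0,2) = 182, L_eff = 1 - 182/255 = 0.286275 (inverted)
t(0,2) = 3.63 - 2.780·0.286275 = 2.834
Σt over all 6·5 pixels = 446053/6375 ≈ 69.9690980
V = pitch²·Σt = 1.19²·446053/6375 = 99.083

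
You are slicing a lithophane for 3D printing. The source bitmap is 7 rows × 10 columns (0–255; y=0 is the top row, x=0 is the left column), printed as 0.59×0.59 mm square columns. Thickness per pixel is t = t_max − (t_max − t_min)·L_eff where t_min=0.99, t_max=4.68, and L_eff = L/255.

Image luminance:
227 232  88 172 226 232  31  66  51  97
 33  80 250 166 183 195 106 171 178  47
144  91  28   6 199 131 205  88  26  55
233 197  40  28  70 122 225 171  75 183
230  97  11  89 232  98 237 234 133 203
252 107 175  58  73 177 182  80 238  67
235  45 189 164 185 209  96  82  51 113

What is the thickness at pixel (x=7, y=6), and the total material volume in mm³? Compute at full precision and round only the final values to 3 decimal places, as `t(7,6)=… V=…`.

span = t_max - t_min = 4.68 - 0.99 = 3.690
L(7,6) = 82, L_eff = 82/255 = 0.321569
t(7,6) = 4.68 - 3.690·0.321569 = 3.493
Σt over all 7·10 pixels = 161733/850 ≈ 190.2741176
V = pitch²·Σt = 0.59²·161733/850 = 66.234

t(7,6)=3.493 V=66.234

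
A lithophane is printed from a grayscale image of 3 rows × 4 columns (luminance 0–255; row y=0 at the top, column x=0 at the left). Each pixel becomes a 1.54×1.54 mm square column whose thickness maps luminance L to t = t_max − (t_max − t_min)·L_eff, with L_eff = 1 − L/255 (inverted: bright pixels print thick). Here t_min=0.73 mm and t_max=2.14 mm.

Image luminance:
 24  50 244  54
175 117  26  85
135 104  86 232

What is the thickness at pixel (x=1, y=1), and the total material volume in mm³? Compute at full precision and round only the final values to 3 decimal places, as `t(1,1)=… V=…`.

t(1,1)=1.377 V=38.242

span = t_max - t_min = 2.14 - 0.73 = 1.410
L(1,1) = 117, L_eff = 1 - 117/255 = 0.541176 (inverted)
t(1,1) = 2.14 - 1.410·0.541176 = 1.377
Σt over all 3·4 pixels = 34266/2125 ≈ 16.1251765
V = pitch²·Σt = 1.54²·34266/2125 = 38.242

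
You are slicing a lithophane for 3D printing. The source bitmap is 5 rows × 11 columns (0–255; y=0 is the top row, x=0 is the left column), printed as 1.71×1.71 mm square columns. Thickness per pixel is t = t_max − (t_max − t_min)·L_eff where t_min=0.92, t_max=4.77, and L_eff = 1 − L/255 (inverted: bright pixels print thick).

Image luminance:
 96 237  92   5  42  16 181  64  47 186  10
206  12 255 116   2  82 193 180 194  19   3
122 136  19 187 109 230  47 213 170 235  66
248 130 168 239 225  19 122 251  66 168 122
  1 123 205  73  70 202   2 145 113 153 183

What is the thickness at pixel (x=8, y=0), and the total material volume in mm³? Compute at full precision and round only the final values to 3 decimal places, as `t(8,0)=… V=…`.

t(8,0)=1.630 V=448.167

span = t_max - t_min = 4.77 - 0.92 = 3.850
L(8,0) = 47, L_eff = 1 - 47/255 = 0.815686 (inverted)
t(8,0) = 4.77 - 3.850·0.815686 = 1.630
Σt over all 5·11 pixels = 2299/15 ≈ 153.2666667
V = pitch²·Σt = 1.71²·2299/15 = 448.167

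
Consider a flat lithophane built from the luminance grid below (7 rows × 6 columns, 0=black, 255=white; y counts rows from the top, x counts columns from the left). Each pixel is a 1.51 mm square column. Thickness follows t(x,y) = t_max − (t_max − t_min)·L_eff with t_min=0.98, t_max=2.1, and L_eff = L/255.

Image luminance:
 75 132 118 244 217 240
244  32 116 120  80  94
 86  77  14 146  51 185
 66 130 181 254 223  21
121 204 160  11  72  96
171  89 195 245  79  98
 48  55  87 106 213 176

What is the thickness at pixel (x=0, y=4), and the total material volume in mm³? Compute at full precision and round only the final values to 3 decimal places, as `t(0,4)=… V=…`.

t(0,4)=1.569 V=147.307

span = t_max - t_min = 2.1 - 0.98 = 1.120
L(0,4) = 121, L_eff = 121/255 = 0.474510
t(0,4) = 2.1 - 1.120·0.474510 = 1.569
Σt over all 7·6 pixels = 24227/375 ≈ 64.6053333
V = pitch²·Σt = 1.51²·24227/375 = 147.307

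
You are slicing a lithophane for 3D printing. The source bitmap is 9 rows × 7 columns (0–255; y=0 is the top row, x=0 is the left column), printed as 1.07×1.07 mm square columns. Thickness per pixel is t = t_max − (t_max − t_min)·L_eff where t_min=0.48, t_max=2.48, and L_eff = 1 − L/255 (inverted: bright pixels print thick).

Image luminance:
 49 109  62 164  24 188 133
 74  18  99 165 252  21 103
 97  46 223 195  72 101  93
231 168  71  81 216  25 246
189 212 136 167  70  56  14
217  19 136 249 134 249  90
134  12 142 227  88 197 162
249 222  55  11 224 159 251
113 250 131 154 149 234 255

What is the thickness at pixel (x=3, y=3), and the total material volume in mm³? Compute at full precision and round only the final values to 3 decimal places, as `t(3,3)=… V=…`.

span = t_max - t_min = 2.48 - 0.48 = 2.000
L(3,3) = 81, L_eff = 1 - 81/255 = 0.682353 (inverted)
t(3,3) = 2.48 - 2.000·0.682353 = 1.115
Σt over all 9·7 pixels = 125386/1275 ≈ 98.3419608
V = pitch²·Σt = 1.07²·125386/1275 = 112.592

t(3,3)=1.115 V=112.592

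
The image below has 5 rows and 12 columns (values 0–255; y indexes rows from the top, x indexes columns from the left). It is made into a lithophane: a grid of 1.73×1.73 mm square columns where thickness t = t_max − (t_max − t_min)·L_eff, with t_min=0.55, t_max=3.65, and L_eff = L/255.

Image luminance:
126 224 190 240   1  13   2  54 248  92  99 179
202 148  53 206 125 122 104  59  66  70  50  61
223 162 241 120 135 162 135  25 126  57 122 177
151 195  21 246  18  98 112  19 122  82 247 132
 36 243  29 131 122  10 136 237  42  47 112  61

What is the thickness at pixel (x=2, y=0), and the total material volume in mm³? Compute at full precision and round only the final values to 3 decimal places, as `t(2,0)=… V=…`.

t(2,0)=1.340 V=398.281

span = t_max - t_min = 3.65 - 0.55 = 3.100
L(2,0) = 190, L_eff = 190/255 = 0.745098
t(2,0) = 3.65 - 3.100·0.745098 = 1.340
Σt over all 5·12 pixels = 56557/425 ≈ 133.0752941
V = pitch²·Σt = 1.73²·56557/425 = 398.281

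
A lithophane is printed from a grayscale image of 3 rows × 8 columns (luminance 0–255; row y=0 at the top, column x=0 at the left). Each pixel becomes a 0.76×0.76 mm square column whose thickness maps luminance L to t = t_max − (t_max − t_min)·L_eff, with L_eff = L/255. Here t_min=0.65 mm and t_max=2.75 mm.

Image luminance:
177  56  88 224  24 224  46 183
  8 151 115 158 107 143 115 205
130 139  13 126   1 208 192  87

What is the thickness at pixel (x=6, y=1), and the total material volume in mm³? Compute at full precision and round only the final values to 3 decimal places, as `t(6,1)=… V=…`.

t(6,1)=1.803 V=24.232

span = t_max - t_min = 2.75 - 0.65 = 2.100
L(6,1) = 115, L_eff = 115/255 = 0.450980
t(6,1) = 2.75 - 2.100·0.450980 = 1.803
Σt over all 3·8 pixels = 3566/85 ≈ 41.9529412
V = pitch²·Σt = 0.76²·3566/85 = 24.232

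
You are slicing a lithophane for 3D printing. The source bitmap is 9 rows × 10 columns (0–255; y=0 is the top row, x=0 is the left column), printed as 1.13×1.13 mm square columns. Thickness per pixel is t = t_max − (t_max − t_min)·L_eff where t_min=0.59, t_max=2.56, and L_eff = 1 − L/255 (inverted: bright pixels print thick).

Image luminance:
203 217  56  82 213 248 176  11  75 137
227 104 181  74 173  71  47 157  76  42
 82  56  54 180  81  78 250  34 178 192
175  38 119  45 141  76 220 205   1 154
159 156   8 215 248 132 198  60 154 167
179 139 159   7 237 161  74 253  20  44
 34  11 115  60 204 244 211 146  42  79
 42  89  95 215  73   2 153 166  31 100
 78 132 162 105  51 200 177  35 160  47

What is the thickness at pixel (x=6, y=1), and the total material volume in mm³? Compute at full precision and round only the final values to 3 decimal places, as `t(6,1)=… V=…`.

span = t_max - t_min = 2.56 - 0.59 = 1.970
L(6,1) = 47, L_eff = 1 - 47/255 = 0.815686 (inverted)
t(6,1) = 2.56 - 1.970·0.815686 = 0.953
Σt over all 9·10 pixels = 878194/6375 ≈ 137.7559216
V = pitch²·Σt = 1.13²·878194/6375 = 175.901

t(6,1)=0.953 V=175.901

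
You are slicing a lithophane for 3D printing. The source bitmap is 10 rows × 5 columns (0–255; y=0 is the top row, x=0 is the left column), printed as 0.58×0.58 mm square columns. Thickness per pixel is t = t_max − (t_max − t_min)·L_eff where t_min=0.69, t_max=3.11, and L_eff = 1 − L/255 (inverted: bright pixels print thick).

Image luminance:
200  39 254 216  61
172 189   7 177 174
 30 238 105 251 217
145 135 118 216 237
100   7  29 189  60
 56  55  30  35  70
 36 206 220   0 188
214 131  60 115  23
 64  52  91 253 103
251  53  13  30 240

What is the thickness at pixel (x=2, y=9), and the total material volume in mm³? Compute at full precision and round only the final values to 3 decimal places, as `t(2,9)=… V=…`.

span = t_max - t_min = 3.11 - 0.69 = 2.420
L(2,9) = 13, L_eff = 1 - 13/255 = 0.949020 (inverted)
t(2,9) = 3.11 - 2.420·0.949020 = 0.813
Σt over all 10·5 pixels = 118463/1275 ≈ 92.9121569
V = pitch²·Σt = 0.58²·118463/1275 = 31.256

t(2,9)=0.813 V=31.256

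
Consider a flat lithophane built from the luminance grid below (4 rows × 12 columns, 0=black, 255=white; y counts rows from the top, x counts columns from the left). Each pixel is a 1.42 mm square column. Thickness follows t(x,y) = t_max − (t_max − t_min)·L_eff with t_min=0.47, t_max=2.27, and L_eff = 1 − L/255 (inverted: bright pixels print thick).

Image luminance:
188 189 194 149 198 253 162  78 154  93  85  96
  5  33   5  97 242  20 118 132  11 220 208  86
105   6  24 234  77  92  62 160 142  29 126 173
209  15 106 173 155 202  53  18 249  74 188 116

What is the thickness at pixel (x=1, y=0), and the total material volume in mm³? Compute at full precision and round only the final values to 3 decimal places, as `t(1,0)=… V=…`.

span = t_max - t_min = 2.27 - 0.47 = 1.800
L(1,0) = 189, L_eff = 1 - 189/255 = 0.258824 (inverted)
t(1,0) = 2.27 - 1.800·0.258824 = 1.804
Σt over all 4·12 pixels = 1080/17 ≈ 63.5294118
V = pitch²·Σt = 1.42²·1080/17 = 128.101

t(1,0)=1.804 V=128.101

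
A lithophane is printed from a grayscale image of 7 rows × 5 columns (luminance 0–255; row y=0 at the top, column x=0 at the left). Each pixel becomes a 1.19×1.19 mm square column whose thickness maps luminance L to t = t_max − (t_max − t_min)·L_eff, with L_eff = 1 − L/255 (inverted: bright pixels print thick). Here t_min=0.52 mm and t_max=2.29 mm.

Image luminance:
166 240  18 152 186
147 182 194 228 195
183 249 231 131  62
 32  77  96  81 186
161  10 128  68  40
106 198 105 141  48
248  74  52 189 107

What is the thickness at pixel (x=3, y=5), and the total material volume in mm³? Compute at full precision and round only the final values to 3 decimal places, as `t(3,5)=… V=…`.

t(3,5)=1.499 V=72.079

span = t_max - t_min = 2.29 - 0.52 = 1.770
L(3,5) = 141, L_eff = 1 - 141/255 = 0.447059 (inverted)
t(3,5) = 2.29 - 1.770·0.447059 = 1.499
Σt over all 7·5 pixels = 432649/8500 ≈ 50.8998824
V = pitch²·Σt = 1.19²·432649/8500 = 72.079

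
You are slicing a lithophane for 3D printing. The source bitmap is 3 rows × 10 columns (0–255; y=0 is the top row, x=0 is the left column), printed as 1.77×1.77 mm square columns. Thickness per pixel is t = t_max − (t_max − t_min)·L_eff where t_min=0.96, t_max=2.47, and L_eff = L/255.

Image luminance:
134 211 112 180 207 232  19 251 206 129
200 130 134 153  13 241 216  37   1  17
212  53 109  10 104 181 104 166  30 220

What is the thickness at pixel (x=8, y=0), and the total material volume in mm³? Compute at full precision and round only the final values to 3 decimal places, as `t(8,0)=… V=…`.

t(8,0)=1.250 V=157.719

span = t_max - t_min = 2.47 - 0.96 = 1.510
L(8,0) = 206, L_eff = 206/255 = 0.807843
t(8,0) = 2.47 - 1.510·0.807843 = 1.250
Σt over all 3·10 pixels = 37757/750 ≈ 50.3426667
V = pitch²·Σt = 1.77²·37757/750 = 157.719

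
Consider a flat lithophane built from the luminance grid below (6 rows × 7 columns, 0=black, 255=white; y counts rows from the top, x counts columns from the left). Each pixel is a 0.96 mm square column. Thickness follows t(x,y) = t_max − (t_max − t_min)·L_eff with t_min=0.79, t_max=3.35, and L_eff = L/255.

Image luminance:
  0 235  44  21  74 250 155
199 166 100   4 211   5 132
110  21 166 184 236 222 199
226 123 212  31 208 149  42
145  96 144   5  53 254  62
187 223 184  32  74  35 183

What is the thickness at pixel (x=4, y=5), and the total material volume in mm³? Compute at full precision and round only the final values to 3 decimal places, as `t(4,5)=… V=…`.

t(4,5)=2.607 V=79.689

span = t_max - t_min = 3.35 - 0.79 = 2.560
L(4,5) = 74, L_eff = 74/255 = 0.290196
t(4,5) = 3.35 - 2.560·0.290196 = 2.607
Σt over all 6·7 pixels = 1102469/12750 ≈ 86.4681569
V = pitch²·Σt = 0.96²·1102469/12750 = 79.689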